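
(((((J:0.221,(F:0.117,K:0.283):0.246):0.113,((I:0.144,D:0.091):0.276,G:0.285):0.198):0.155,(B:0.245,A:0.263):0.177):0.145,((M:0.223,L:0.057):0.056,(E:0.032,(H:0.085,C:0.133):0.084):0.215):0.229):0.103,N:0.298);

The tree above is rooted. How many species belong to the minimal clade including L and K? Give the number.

The MRCA of L and K is the node subtending ((((J,(F,K)),((I,D),G)),(B,A)),((M,L),(E,(H,C)))).
That clade contains 13 terminal taxa: A, B, C, D, E, F, G, H, I, J, K, L, M.

13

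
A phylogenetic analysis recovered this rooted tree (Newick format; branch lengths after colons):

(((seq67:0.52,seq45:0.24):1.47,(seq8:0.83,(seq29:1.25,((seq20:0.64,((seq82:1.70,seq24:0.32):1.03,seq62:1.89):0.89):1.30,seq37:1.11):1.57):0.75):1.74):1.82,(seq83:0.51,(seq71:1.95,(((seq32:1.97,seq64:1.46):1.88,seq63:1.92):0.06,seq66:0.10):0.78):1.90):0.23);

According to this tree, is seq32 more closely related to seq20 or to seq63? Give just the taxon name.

seq63

The MRCA of seq32 and seq63 subtends ((seq32,seq64),seq63) (3 taxa).
The MRCA of seq32 and seq20 is the root, subtending the entire tree (15 taxa).
The first is nested inside the second, so seq32 shares a more recent common ancestor with seq63.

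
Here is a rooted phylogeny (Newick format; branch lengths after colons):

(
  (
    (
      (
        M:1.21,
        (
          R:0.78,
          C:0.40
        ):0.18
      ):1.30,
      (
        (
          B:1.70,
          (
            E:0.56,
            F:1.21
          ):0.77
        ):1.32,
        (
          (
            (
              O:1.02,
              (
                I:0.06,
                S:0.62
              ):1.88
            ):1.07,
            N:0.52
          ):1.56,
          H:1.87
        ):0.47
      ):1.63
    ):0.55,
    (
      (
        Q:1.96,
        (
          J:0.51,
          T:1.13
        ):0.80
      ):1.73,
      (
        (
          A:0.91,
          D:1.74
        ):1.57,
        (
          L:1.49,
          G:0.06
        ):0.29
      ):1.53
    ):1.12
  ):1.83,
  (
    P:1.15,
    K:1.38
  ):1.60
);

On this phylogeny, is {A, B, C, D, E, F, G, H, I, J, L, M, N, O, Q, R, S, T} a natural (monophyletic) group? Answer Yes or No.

Yes

The most recent common ancestor of these taxa subtends (((M,(R,C)),((B,(E,F)),(((O,(I,S)),N),H))),((Q,(J,T)),((A,D),(L,G)))).
That clade has exactly 18 tips — every listed taxon and nothing else — so the group is monophyletic.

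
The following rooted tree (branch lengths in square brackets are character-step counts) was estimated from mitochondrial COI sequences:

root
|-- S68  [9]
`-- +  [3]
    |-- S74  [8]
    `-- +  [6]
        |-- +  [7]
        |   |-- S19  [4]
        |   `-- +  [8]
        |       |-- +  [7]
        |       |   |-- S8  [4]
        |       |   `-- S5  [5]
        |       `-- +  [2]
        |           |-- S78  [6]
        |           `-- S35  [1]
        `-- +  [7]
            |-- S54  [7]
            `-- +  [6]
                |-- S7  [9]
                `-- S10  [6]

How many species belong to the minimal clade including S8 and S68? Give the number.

The MRCA of S8 and S68 is the root, so the clade is the entire tree.
That clade contains 10 terminal taxa: S10, S19, S35, S5, S54, S68, S7, S74, S78, S8.

10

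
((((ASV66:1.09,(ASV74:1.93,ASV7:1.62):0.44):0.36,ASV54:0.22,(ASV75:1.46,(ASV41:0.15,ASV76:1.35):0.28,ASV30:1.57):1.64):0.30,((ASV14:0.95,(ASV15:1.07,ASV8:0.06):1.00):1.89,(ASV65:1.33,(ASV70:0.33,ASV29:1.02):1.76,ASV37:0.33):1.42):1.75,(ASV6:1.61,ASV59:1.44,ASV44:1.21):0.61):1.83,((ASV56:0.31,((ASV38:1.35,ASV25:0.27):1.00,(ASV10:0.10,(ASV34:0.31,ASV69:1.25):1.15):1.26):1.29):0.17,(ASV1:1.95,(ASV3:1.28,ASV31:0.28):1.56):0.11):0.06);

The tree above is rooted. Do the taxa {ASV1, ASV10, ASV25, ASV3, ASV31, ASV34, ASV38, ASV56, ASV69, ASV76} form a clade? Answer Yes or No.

No

The MRCA of the listed taxa is the root, so the smallest clade containing them is the whole tree.
That clade also contains ASV14, ASV15, ASV29, ASV30, ASV37, ASV41, ASV44, ASV54, ASV59, ASV6, ASV65, ASV66, ASV7, ASV70, ASV74, ASV75, ASV8, which are not in the proposed group, so the group is not monophyletic.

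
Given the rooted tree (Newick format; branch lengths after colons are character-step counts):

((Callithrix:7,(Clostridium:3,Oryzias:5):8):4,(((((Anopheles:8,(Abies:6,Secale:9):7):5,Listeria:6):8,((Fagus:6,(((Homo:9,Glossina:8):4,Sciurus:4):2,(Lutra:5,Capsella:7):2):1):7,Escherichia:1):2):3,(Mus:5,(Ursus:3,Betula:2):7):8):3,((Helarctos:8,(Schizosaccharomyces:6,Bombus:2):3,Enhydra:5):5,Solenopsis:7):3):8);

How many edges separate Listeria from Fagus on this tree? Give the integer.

5

The MRCA of Listeria and Fagus is the node subtending (((Anopheles,(Abies,Secale)),Listeria),((Fagus,(((Homo,Glossina),Sciurus),(Lutra,Capsella))),Escherichia)).
From Listeria up to that node: 2 branches. From Fagus up to the same node: 3 branches. Total: 2 + 3 = 5.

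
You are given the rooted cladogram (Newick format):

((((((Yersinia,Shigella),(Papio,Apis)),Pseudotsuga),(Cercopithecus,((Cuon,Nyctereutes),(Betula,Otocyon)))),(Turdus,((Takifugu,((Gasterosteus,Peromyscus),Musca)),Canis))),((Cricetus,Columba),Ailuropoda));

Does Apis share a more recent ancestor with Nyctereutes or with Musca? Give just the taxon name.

The MRCA of Apis and Nyctereutes subtends ((((Yersinia,Shigella),(Papio,Apis)),Pseudotsuga),(Cercopithecus,((Cuon,Nyctereutes),(Betula,Otocyon)))) (10 taxa).
The MRCA of Apis and Musca subtends (((((Yersinia,Shigella),(Papio,Apis)),Pseudotsuga),(Cercopithecus,((Cuon,Nyctereutes),(Betula,Otocyon)))),(Turdus,((Takifugu,((Gasterosteus,Peromyscus),Musca)),Canis))) (16 taxa).
The first is nested inside the second, so Apis shares a more recent common ancestor with Nyctereutes.

Nyctereutes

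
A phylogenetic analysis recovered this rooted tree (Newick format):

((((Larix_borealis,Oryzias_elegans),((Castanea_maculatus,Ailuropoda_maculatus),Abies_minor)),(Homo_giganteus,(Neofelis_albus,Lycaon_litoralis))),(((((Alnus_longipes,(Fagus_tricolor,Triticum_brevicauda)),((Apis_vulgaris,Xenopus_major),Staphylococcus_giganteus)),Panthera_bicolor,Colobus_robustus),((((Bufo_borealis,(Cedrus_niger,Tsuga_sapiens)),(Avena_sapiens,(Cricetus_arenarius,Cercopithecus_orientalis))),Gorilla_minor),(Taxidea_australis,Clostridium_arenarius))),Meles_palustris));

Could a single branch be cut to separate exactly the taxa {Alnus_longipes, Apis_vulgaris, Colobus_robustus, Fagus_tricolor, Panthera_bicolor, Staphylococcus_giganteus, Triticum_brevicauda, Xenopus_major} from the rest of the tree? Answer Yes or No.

Yes

The most recent common ancestor of these taxa subtends (((Alnus_longipes,(Fagus_tricolor,Triticum_brevicauda)),((Apis_vulgaris,Xenopus_major),Staphylococcus_giganteus)),Panthera_bicolor,Colobus_robustus).
That clade has exactly 8 tips — every listed taxon and nothing else — so the group is monophyletic.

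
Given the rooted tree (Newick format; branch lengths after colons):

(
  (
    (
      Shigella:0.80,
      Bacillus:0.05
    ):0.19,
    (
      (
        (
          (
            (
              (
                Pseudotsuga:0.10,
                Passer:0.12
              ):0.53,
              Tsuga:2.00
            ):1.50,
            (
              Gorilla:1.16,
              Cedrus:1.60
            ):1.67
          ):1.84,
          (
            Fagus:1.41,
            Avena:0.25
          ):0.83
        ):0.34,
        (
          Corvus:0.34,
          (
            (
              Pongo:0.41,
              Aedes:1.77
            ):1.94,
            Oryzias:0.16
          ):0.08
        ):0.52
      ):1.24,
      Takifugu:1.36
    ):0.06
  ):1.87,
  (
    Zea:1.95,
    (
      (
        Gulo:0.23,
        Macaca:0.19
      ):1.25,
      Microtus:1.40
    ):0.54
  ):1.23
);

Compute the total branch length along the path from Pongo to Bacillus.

4.49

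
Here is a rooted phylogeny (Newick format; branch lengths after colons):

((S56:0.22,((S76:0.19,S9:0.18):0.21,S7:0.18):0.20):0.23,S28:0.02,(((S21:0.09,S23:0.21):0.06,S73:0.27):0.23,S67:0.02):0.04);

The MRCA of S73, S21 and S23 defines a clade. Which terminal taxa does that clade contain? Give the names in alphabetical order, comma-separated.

Tracing S73: it sits inside ((S21,S23),S73).
Tracing S21: it sits inside (S21,S23).
Tracing S23: it sits inside (S21,S23).
The smallest clade enclosing all 3 is ((S21,S23),S73); the answer is its 3 terminal taxa in alphabetical order.

S21, S23, S73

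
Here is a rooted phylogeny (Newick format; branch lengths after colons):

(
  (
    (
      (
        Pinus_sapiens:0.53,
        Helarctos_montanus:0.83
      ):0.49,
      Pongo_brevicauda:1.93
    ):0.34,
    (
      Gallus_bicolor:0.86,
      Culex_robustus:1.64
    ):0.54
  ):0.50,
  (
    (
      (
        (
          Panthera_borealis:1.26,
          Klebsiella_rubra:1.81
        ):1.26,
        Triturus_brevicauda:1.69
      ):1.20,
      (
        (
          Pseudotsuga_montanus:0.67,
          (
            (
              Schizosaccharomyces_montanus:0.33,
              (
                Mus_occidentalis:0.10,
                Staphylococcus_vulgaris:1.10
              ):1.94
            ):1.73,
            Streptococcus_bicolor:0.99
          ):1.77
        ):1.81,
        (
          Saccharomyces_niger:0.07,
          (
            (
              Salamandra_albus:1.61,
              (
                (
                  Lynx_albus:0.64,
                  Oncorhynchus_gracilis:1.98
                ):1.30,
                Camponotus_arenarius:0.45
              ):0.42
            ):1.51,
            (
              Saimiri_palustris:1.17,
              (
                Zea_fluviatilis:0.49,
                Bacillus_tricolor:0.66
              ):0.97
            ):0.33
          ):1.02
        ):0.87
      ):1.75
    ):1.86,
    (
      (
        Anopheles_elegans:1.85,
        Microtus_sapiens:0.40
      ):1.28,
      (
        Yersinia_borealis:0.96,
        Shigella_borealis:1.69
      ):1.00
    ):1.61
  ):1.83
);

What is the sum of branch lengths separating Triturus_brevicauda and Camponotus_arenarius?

8.91

The path runs Triturus_brevicauda → … → MRCA → … → Camponotus_arenarius; the MRCA is the node subtending (((Panthera_borealis,Klebsiella_rubra),Triturus_brevicauda),((Pseudotsuga_montanus,((Schizosaccharomyces_montanus,(Mus_occidentalis,Staphylococcus_vulgaris)),Streptococcus_bicolor)),(Saccharomyces_niger,((Salamandra_albus,((Lynx_albus,Oncorhynchus_gracilis),Camponotus_arenarius)),(Saimiri_palustris,(Zea_fluviatilis,Bacillus_tricolor)))))).
Branch lengths along that path: 1.69 + 1.20 + 1.75 + 0.87 + 1.02 + 1.51 + 0.42 + 0.45 = 8.91.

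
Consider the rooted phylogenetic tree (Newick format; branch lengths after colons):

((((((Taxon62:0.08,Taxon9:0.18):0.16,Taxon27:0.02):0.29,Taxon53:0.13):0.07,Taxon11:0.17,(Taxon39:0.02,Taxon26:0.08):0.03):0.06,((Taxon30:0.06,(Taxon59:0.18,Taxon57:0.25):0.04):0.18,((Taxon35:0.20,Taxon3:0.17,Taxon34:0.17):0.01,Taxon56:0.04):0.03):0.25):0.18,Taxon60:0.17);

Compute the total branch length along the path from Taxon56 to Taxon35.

The path runs Taxon56 → … → MRCA → … → Taxon35; the MRCA is the node subtending ((Taxon35,Taxon3,Taxon34),Taxon56).
Branch lengths along that path: 0.04 + 0.01 + 0.20 = 0.25.

0.25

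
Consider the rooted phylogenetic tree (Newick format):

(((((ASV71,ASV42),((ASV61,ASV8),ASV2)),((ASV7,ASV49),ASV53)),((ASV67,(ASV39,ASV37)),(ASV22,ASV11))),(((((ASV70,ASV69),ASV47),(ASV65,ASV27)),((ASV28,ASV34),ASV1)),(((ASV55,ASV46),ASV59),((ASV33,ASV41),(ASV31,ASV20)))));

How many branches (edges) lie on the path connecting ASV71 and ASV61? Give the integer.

The MRCA of ASV71 and ASV61 is the node subtending ((ASV71,ASV42),((ASV61,ASV8),ASV2)).
From ASV71 up to that node: 2 branches. From ASV61 up to the same node: 3 branches. Total: 2 + 3 = 5.

5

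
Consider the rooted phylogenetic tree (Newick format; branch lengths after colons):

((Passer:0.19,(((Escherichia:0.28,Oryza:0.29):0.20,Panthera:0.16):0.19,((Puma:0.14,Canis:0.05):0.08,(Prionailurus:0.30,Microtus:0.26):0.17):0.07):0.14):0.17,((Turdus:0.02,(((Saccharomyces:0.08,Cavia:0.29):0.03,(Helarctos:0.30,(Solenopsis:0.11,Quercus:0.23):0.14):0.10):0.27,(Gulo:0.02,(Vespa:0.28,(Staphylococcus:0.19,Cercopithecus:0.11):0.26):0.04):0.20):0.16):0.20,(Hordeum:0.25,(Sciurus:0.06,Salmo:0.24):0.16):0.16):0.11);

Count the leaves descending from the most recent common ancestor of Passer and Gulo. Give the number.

21

The MRCA of Passer and Gulo is the root, so the clade is the entire tree.
That clade contains 21 terminal taxa: Canis, Cavia, Cercopithecus, Escherichia, Gulo, Helarctos, Hordeum, Microtus, Oryza, Panthera, Passer, Prionailurus, Puma, Quercus, Saccharomyces, Salmo, Sciurus, Solenopsis, Staphylococcus, Turdus, Vespa.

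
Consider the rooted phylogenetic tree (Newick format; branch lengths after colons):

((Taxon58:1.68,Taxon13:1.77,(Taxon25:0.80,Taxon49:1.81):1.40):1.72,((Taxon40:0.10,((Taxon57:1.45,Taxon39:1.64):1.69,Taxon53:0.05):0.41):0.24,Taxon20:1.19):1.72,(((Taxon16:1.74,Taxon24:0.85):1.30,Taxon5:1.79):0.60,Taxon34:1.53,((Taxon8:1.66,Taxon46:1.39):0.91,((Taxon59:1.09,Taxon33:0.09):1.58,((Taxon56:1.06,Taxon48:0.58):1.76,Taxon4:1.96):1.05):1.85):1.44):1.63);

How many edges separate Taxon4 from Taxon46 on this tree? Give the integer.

The MRCA of Taxon4 and Taxon46 is the node subtending ((Taxon8,Taxon46),((Taxon59,Taxon33),((Taxon56,Taxon48),Taxon4))).
From Taxon4 up to that node: 3 branches. From Taxon46 up to the same node: 2 branches. Total: 3 + 2 = 5.

5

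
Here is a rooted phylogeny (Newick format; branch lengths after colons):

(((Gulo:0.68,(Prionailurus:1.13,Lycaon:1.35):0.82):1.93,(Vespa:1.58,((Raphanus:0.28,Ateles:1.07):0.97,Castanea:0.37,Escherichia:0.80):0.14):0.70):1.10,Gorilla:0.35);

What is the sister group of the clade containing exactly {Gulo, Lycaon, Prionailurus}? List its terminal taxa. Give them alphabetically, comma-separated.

Ateles, Castanea, Escherichia, Raphanus, Vespa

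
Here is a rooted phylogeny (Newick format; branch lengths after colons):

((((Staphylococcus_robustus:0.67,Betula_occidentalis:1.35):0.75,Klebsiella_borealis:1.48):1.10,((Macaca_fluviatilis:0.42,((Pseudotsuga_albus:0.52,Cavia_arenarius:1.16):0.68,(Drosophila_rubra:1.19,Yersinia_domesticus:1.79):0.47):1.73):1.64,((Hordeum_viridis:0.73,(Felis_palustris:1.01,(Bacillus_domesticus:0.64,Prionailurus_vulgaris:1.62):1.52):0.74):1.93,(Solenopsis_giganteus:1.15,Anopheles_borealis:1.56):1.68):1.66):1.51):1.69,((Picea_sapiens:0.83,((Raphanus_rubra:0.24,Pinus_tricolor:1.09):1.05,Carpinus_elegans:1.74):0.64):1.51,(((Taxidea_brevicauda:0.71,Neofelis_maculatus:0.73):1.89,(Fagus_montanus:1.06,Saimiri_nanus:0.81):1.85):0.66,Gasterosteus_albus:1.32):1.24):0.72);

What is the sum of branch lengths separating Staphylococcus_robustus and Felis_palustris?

The path runs Staphylococcus_robustus → … → MRCA → … → Felis_palustris; the MRCA is the node subtending (((Staphylococcus_robustus,Betula_occidentalis),Klebsiella_borealis),((Macaca_fluviatilis,((Pseudotsuga_albus,Cavia_arenarius),(Drosophila_rubra,Yersinia_domesticus))),((Hordeum_viridis,(Felis_palustris,(Bacillus_domesticus,Prionailurus_vulgaris))),(Solenopsis_giganteus,Anopheles_borealis)))).
Branch lengths along that path: 0.67 + 0.75 + 1.10 + 1.51 + 1.66 + 1.93 + 0.74 + 1.01 = 9.37.

9.37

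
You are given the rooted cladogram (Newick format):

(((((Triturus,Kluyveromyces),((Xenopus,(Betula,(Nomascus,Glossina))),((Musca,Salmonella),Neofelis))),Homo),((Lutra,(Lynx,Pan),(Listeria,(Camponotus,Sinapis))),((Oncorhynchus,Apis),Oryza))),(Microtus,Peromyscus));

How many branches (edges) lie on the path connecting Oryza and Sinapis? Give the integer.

6

The MRCA of Oryza and Sinapis is the node subtending ((Lutra,(Lynx,Pan),(Listeria,(Camponotus,Sinapis))),((Oncorhynchus,Apis),Oryza)).
From Oryza up to that node: 2 branches. From Sinapis up to the same node: 4 branches. Total: 2 + 4 = 6.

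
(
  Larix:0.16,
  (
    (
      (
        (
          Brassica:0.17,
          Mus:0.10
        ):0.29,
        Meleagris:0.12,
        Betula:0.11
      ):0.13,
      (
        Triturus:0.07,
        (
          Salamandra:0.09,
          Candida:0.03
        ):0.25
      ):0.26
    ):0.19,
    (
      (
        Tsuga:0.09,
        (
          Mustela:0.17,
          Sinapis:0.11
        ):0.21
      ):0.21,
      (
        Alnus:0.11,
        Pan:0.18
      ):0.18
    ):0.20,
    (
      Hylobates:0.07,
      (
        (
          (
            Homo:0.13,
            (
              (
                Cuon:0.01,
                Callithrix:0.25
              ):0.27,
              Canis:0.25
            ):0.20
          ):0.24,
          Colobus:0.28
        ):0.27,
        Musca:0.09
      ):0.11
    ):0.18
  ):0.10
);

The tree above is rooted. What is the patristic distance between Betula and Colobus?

1.27

The path runs Betula → … → MRCA → … → Colobus; the MRCA is the node subtending ((((Brassica,Mus),Meleagris,Betula),(Triturus,(Salamandra,Candida))),((Tsuga,(Mustela,Sinapis)),(Alnus,Pan)),(Hylobates,(((Homo,((Cuon,Callithrix),Canis)),Colobus),Musca))).
Branch lengths along that path: 0.11 + 0.13 + 0.19 + 0.18 + 0.11 + 0.27 + 0.28 = 1.27.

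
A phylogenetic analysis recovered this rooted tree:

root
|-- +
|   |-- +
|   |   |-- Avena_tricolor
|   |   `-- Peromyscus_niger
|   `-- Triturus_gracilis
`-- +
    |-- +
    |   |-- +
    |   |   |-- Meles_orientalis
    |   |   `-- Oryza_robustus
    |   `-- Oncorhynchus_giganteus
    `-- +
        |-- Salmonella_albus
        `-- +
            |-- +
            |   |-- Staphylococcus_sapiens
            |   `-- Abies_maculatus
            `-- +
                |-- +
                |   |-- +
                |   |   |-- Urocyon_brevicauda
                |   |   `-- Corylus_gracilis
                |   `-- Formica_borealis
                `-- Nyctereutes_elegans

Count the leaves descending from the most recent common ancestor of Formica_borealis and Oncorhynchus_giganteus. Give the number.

10

The MRCA of Formica_borealis and Oncorhynchus_giganteus is the node subtending (((Meles_orientalis,Oryza_robustus),Oncorhynchus_giganteus),(Salmonella_albus,((Staphylococcus_sapiens,Abies_maculatus),(((Urocyon_brevicauda,Corylus_gracilis),Formica_borealis),Nyctereutes_elegans)))).
That clade contains 10 terminal taxa: Abies_maculatus, Corylus_gracilis, Formica_borealis, Meles_orientalis, Nyctereutes_elegans, Oncorhynchus_giganteus, Oryza_robustus, Salmonella_albus, Staphylococcus_sapiens, Urocyon_brevicauda.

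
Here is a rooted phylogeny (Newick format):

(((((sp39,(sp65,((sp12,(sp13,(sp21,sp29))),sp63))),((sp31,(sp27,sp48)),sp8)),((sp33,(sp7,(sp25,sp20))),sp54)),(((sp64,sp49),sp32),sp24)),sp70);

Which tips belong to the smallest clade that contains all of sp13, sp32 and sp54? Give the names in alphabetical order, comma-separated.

Tracing sp13: it sits inside (sp13,(sp21,sp29)).
Tracing sp32: it sits inside ((sp64,sp49),sp32).
Tracing sp54: it sits inside ((sp33,(sp7,(sp25,sp20))),sp54).
The smallest clade enclosing all 3 is ((((sp39,(sp65,((sp12,(sp13,(sp21,sp29))),sp63))),((sp31,(sp27,sp48)),sp8)),((sp33,(sp7,(sp25,sp20))),sp54)),(((sp64,sp49),sp32),sp24)); the answer is its 20 terminal taxa in alphabetical order.

sp12, sp13, sp20, sp21, sp24, sp25, sp27, sp29, sp31, sp32, sp33, sp39, sp48, sp49, sp54, sp63, sp64, sp65, sp7, sp8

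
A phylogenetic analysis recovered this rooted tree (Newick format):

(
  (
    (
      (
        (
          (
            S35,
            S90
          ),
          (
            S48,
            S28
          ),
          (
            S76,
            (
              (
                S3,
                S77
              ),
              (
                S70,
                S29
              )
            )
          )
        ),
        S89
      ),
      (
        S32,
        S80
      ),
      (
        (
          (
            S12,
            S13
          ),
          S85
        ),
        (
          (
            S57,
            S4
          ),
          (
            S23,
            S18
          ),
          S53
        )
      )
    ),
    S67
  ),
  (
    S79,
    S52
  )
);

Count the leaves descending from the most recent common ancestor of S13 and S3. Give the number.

The MRCA of S13 and S3 is the node subtending ((((S35,S90),(S48,S28),(S76,((S3,S77),(S70,S29)))),S89),(S32,S80),(((S12,S13),S85),((S57,S4),(S23,S18),S53))).
That clade contains 20 terminal taxa: S12, S13, S18, S23, S28, S29, S3, S32, S35, S4, S48, S53, S57, S70, S76, S77, S80, S85, S89, S90.

20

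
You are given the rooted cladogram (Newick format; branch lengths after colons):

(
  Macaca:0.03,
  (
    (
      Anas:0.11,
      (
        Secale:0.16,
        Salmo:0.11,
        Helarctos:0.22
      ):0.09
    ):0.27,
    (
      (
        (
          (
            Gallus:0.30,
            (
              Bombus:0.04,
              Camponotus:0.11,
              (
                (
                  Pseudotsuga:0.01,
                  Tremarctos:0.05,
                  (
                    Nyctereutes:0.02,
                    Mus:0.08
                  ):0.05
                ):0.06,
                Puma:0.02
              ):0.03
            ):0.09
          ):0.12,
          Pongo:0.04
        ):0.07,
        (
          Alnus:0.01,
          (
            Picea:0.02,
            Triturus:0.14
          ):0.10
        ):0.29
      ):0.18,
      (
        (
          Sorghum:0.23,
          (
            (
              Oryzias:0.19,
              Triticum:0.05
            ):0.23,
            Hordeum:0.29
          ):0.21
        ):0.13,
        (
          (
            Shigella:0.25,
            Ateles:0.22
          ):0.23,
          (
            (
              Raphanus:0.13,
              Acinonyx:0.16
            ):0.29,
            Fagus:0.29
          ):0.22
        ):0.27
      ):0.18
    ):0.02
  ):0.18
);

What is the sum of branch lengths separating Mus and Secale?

1.22

The path runs Mus → … → MRCA → … → Secale; the MRCA is the node subtending ((Anas,(Secale,Salmo,Helarctos)),((((Gallus,(Bombus,Camponotus,((Pseudotsuga,Tremarctos,(Nyctereutes,Mus)),Puma))),Pongo),(Alnus,(Picea,Triturus))),((Sorghum,((Oryzias,Triticum),Hordeum)),((Shigella,Ateles),((Raphanus,Acinonyx),Fagus))))).
Branch lengths along that path: 0.08 + 0.05 + 0.06 + 0.03 + 0.09 + 0.12 + 0.07 + 0.18 + 0.02 + 0.27 + 0.09 + 0.16 = 1.22.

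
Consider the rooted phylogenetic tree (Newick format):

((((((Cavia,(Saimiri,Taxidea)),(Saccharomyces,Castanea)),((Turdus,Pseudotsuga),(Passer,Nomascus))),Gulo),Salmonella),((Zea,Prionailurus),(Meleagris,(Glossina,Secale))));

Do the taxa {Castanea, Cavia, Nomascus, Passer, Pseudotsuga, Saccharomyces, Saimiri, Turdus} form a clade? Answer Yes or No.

The MRCA of the listed taxa subtends (((Cavia,(Saimiri,Taxidea)),(Saccharomyces,Castanea)),((Turdus,Pseudotsuga),(Passer,Nomascus))).
That clade also contains Taxidea, which is not in the proposed group, so the group is not monophyletic.

No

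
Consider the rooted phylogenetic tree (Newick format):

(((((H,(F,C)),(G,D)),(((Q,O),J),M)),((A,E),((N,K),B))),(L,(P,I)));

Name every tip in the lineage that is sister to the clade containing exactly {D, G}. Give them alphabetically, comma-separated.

The clade containing exactly {D, G} attaches to the tree at the node subtending ((H,(F,C)),(G,D)).
The other lineage descending from that same node — the sister group — is (H,(F,C)); its 3 tips in alphabetical order are the answer.

C, F, H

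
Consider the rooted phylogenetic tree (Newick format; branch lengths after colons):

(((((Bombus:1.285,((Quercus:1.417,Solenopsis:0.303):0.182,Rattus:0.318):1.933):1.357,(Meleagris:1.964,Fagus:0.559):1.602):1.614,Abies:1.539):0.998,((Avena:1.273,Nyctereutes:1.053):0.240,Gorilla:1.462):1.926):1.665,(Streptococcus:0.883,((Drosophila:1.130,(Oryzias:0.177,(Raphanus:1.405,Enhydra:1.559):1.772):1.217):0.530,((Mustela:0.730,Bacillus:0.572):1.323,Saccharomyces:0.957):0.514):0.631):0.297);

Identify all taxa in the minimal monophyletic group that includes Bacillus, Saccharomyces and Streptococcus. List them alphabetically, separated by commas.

Tracing Bacillus: it sits inside (Mustela,Bacillus).
Tracing Saccharomyces: it sits inside ((Mustela,Bacillus),Saccharomyces).
Tracing Streptococcus: it sits inside (Streptococcus,((Drosophila,(Oryzias,(Raphanus,Enhydra))),((Mustela,Bacillus),Saccharomyces))).
The smallest clade enclosing all 3 is (Streptococcus,((Drosophila,(Oryzias,(Raphanus,Enhydra))),((Mustela,Bacillus),Saccharomyces))); the answer is its 8 terminal taxa in alphabetical order.

Bacillus, Drosophila, Enhydra, Mustela, Oryzias, Raphanus, Saccharomyces, Streptococcus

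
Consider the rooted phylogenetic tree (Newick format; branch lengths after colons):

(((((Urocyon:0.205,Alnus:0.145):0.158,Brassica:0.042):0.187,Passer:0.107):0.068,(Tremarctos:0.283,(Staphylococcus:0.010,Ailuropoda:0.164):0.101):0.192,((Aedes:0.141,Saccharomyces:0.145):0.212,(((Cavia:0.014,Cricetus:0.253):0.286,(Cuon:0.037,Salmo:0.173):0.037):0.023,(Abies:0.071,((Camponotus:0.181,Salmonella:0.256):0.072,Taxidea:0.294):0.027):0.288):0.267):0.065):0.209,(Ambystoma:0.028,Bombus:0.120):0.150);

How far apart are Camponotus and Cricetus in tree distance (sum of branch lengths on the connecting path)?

The path runs Camponotus → … → MRCA → … → Cricetus; the MRCA is the node subtending (((Cavia,Cricetus),(Cuon,Salmo)),(Abies,((Camponotus,Salmonella),Taxidea))).
Branch lengths along that path: 0.181 + 0.072 + 0.027 + 0.288 + 0.023 + 0.286 + 0.253 = 1.130.

1.130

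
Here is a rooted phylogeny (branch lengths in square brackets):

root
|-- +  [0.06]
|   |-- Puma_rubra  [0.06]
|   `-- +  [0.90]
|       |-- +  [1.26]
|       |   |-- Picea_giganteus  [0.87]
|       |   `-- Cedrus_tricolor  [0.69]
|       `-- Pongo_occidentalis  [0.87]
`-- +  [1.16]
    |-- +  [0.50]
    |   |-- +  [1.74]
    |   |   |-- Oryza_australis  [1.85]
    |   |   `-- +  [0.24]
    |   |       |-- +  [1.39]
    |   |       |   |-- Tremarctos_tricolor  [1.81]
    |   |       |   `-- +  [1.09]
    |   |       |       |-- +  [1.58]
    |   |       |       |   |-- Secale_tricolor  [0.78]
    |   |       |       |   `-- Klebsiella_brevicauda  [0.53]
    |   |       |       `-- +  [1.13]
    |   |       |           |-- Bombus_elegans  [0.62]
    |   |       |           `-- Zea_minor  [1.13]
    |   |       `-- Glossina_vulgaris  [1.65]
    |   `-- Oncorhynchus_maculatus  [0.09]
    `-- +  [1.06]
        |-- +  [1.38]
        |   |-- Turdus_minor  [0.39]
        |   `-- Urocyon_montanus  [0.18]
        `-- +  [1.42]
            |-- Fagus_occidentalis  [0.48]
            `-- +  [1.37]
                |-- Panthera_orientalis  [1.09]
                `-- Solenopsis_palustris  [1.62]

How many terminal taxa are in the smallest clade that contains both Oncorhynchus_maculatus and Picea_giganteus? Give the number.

The MRCA of Oncorhynchus_maculatus and Picea_giganteus is the root, so the clade is the entire tree.
That clade contains 17 terminal taxa: Bombus_elegans, Cedrus_tricolor, Fagus_occidentalis, Glossina_vulgaris, Klebsiella_brevicauda, Oncorhynchus_maculatus, Oryza_australis, Panthera_orientalis, Picea_giganteus, Pongo_occidentalis, Puma_rubra, Secale_tricolor, Solenopsis_palustris, Tremarctos_tricolor, Turdus_minor, Urocyon_montanus, Zea_minor.

17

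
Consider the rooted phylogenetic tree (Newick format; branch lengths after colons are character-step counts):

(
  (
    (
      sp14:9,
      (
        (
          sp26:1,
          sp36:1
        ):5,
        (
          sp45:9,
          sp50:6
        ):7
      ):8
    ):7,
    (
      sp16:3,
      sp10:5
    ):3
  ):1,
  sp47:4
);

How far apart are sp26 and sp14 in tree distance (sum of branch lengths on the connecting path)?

23

The path runs sp26 → … → MRCA → … → sp14; the MRCA is the node subtending (sp14,((sp26,sp36),(sp45,sp50))).
Branch lengths along that path: 1 + 5 + 8 + 9 = 23.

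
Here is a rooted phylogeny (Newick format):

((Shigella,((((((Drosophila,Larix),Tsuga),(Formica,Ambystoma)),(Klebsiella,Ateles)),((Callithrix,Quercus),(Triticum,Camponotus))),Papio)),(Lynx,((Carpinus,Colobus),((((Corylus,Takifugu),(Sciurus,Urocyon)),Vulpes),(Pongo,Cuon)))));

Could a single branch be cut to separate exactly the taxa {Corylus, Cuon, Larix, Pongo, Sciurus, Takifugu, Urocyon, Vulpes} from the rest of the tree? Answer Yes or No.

The MRCA of the listed taxa is the root, so the smallest clade containing them is the whole tree.
That clade also contains Ambystoma, Ateles, Callithrix, Camponotus, Carpinus, Colobus, Drosophila, Formica, Klebsiella, Lynx, Papio, Quercus, Shigella, Triticum, Tsuga, which are not in the proposed group, so the group is not monophyletic.

No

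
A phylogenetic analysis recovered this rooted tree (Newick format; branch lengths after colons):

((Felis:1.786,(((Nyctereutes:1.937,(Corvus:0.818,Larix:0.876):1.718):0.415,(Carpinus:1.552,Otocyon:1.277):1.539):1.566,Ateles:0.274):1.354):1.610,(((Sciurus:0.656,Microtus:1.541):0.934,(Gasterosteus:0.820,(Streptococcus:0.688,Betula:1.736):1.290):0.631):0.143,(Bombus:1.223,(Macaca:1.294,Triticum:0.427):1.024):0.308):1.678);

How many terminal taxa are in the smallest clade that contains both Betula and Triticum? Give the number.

8

The MRCA of Betula and Triticum is the node subtending (((Sciurus,Microtus),(Gasterosteus,(Streptococcus,Betula))),(Bombus,(Macaca,Triticum))).
That clade contains 8 terminal taxa: Betula, Bombus, Gasterosteus, Macaca, Microtus, Sciurus, Streptococcus, Triticum.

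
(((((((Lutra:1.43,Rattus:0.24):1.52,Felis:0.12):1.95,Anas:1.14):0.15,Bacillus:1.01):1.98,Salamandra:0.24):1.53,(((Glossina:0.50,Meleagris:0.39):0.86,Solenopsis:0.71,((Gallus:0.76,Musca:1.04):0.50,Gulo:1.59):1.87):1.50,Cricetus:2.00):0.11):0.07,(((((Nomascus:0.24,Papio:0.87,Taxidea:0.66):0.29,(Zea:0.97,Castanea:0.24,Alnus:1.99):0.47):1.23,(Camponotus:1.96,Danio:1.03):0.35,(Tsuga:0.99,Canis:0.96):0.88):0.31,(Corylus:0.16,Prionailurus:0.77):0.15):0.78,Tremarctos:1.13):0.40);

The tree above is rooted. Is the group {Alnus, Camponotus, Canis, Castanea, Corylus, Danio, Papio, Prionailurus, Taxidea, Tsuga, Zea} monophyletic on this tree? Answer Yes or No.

The MRCA of the listed taxa subtends ((((Nomascus,Papio,Taxidea),(Zea,Castanea,Alnus)),(Camponotus,Danio),(Tsuga,Canis)),(Corylus,Prionailurus)).
That clade also contains Nomascus, which is not in the proposed group, so the group is not monophyletic.

No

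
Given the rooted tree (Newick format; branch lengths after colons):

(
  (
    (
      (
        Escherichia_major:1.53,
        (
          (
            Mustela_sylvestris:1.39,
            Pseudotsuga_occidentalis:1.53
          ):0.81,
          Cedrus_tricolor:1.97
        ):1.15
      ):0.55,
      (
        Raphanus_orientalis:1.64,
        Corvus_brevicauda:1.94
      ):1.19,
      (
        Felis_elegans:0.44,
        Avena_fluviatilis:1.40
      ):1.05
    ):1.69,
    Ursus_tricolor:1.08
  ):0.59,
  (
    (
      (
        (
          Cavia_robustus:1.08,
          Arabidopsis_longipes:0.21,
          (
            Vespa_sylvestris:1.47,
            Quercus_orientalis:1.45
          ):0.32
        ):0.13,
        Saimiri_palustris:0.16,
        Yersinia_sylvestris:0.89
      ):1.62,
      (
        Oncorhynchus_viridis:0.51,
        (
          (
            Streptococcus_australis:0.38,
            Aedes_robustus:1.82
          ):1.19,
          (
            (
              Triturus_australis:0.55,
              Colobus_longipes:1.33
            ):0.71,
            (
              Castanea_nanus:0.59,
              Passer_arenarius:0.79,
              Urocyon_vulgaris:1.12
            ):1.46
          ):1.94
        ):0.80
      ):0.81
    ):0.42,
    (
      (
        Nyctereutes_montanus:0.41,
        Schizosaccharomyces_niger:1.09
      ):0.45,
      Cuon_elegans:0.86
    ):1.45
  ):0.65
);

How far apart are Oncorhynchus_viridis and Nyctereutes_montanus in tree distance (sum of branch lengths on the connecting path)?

4.05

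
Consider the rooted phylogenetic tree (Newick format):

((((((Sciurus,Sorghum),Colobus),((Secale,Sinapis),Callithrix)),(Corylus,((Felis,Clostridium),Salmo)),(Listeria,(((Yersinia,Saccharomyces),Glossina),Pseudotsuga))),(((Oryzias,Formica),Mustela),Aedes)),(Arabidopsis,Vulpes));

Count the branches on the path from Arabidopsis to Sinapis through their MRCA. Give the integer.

8

The MRCA of Arabidopsis and Sinapis is the root of the tree.
From Arabidopsis up to that node: 2 branches. From Sinapis up to the same node: 6 branches. Total: 2 + 6 = 8.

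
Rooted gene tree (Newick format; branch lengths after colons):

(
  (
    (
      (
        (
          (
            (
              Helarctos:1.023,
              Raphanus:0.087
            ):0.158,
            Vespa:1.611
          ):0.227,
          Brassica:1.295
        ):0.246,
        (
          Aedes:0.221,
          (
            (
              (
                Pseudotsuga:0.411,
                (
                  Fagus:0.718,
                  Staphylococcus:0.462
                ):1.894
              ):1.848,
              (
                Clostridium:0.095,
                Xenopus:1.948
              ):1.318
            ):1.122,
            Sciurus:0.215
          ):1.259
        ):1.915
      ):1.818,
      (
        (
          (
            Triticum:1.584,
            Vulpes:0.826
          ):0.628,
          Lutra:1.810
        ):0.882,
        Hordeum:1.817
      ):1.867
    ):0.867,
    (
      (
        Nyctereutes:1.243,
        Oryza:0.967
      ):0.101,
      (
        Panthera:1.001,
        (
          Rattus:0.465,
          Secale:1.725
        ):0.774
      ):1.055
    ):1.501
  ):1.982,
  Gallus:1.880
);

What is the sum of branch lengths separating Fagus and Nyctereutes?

The path runs Fagus → … → MRCA → … → Nyctereutes; the MRCA is the node subtending ((((((Helarctos,Raphanus),Vespa),Brassica),(Aedes,(((Pseudotsuga,(Fagus,Staphylococcus)),(Clostridium,Xenopus)),Sciurus))),(((Triticum,Vulpes),Lutra),Hordeum)),((Nyctereutes,Oryza),(Panthera,(Rattus,Secale)))).
Branch lengths along that path: 0.718 + 1.894 + 1.848 + 1.122 + 1.259 + 1.915 + 1.818 + 0.867 + 1.501 + 0.101 + 1.243 = 14.286.

14.286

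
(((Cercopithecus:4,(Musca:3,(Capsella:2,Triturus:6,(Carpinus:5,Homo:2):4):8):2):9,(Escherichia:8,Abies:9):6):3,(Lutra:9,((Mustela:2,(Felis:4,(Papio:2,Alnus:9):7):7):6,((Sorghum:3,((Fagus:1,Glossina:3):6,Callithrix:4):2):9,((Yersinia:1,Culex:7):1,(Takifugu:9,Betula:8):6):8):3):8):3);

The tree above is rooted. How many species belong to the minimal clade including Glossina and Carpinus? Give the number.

21

The MRCA of Glossina and Carpinus is the root, so the clade is the entire tree.
That clade contains 21 terminal taxa: Abies, Alnus, Betula, Callithrix, Capsella, Carpinus, Cercopithecus, Culex, Escherichia, Fagus, Felis, Glossina, Homo, Lutra, Musca, Mustela, Papio, Sorghum, Takifugu, Triturus, Yersinia.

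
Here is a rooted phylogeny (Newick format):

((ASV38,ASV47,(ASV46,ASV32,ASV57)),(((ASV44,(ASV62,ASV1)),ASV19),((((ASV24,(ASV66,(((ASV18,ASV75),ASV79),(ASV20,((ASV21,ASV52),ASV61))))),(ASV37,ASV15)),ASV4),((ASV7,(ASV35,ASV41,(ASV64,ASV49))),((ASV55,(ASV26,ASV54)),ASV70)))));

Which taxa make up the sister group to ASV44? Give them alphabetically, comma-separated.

ASV1, ASV62

ASV44 attaches to the tree at the node subtending (ASV44,(ASV62,ASV1)).
The other lineage descending from that same node — the sister group — is (ASV62,ASV1); its 2 tips in alphabetical order are the answer.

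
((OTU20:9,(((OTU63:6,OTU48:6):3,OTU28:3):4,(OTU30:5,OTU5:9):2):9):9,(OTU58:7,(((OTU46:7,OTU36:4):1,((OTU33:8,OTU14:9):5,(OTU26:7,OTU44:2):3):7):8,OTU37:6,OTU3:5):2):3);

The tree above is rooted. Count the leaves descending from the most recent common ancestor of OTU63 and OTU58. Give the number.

The MRCA of OTU63 and OTU58 is the root, so the clade is the entire tree.
That clade contains 15 terminal taxa: OTU14, OTU20, OTU26, OTU28, OTU3, OTU30, OTU33, OTU36, OTU37, OTU44, OTU46, OTU48, OTU5, OTU58, OTU63.

15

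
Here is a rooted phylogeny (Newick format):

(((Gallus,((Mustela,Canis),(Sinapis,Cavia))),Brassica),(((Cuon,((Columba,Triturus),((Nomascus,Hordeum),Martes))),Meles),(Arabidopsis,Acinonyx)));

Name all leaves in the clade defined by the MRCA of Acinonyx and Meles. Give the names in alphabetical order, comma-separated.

Acinonyx, Arabidopsis, Columba, Cuon, Hordeum, Martes, Meles, Nomascus, Triturus

Tracing Acinonyx: it sits inside (Arabidopsis,Acinonyx).
Tracing Meles: it sits inside ((Cuon,((Columba,Triturus),((Nomascus,Hordeum),Martes))),Meles).
The smallest clade enclosing both is (((Cuon,((Columba,Triturus),((Nomascus,Hordeum),Martes))),Meles),(Arabidopsis,Acinonyx)); the answer is its 9 terminal taxa in alphabetical order.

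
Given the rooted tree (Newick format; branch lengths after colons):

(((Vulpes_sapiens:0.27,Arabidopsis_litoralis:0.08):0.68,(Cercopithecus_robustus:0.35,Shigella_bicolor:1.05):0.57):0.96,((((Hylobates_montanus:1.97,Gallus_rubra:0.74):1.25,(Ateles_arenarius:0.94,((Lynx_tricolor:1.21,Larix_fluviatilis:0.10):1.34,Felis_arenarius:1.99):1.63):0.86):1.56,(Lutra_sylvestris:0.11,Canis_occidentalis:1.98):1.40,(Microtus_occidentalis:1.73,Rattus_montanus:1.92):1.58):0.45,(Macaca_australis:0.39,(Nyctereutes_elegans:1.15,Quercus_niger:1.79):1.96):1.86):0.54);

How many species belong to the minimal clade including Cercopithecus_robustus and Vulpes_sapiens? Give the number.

The MRCA of Cercopithecus_robustus and Vulpes_sapiens is the node subtending ((Vulpes_sapiens,Arabidopsis_litoralis),(Cercopithecus_robustus,Shigella_bicolor)).
That clade contains 4 terminal taxa: Arabidopsis_litoralis, Cercopithecus_robustus, Shigella_bicolor, Vulpes_sapiens.

4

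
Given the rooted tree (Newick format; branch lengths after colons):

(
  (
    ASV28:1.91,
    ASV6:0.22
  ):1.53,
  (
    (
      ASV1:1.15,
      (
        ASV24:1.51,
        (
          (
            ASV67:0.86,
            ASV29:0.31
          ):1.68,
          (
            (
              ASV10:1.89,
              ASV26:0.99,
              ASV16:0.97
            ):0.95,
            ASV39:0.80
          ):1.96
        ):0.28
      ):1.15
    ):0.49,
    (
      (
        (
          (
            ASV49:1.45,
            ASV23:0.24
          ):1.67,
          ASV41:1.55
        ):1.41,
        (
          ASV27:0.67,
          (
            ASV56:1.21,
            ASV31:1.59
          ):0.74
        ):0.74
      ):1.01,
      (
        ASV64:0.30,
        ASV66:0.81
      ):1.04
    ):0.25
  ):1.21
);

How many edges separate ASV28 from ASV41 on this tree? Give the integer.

7

The MRCA of ASV28 and ASV41 is the root of the tree.
From ASV28 up to that node: 2 branches. From ASV41 up to the same node: 5 branches. Total: 2 + 5 = 7.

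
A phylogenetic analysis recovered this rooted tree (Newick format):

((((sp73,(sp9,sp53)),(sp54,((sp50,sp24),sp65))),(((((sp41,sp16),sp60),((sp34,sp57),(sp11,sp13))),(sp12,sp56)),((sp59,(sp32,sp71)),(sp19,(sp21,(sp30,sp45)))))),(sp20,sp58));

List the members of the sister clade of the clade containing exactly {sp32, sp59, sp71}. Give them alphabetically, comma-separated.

sp19, sp21, sp30, sp45

The clade containing exactly {sp32, sp59, sp71} attaches to the tree at the node subtending ((sp59,(sp32,sp71)),(sp19,(sp21,(sp30,sp45)))).
The other lineage descending from that same node — the sister group — is (sp19,(sp21,(sp30,sp45))); its 4 tips in alphabetical order are the answer.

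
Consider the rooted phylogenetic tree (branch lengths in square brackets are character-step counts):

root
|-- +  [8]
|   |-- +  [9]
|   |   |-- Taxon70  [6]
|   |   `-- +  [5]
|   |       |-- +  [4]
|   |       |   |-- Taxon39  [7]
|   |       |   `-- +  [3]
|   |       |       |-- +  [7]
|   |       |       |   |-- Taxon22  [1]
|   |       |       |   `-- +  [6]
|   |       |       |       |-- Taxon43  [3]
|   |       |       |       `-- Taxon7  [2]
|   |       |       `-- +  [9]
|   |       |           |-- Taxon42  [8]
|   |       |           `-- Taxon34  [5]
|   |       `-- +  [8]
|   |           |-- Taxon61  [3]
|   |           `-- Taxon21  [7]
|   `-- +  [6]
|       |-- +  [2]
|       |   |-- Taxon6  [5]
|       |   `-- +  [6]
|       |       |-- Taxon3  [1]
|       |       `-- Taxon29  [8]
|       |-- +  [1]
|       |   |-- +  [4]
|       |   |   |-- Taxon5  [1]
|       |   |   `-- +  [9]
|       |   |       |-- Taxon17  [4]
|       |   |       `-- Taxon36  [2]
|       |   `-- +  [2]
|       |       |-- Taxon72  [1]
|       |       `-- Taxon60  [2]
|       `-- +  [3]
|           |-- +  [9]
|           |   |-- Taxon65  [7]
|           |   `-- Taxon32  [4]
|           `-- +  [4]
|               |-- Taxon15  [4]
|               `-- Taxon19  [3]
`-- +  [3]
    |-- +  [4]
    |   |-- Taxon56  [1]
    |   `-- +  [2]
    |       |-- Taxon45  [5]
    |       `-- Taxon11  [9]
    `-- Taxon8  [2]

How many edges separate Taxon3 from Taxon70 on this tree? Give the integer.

6

The MRCA of Taxon3 and Taxon70 is the node subtending ((Taxon70,((Taxon39,((Taxon22,(Taxon43,Taxon7)),(Taxon42,Taxon34))),(Taxon61,Taxon21))),((Taxon6,(Taxon3,Taxon29)),((Taxon5,(Taxon17,Taxon36)),(Taxon72,Taxon60)),((Taxon65,Taxon32),(Taxon15,Taxon19)))).
From Taxon3 up to that node: 4 branches. From Taxon70 up to the same node: 2 branches. Total: 4 + 2 = 6.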